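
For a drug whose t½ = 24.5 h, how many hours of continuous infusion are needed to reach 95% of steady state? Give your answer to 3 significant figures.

k = ln 2 / 24.5 = 0.02829 h⁻¹
f = 1 − e^(−kt)  ⇒  t = −ln(1 − f) / k
t = −ln(1 − 0.95) / 0.02829 = 2.996 / 0.02829 ≈ 106 hours

106 hours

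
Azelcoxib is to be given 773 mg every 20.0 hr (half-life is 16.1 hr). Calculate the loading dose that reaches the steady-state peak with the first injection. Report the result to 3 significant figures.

k = ln 2 / 16.1 = 0.04305 hr⁻¹
Accumulation ratio R = 1 / (1 − e^(−kτ)) = 1 / (1 − e^(−0.04305×20.0)) = 1 / (1 − 0.4227) = 1.732
Loading dose = maintenance dose × R = 773 × 1.732 ≈ 1340 mg

1340 mg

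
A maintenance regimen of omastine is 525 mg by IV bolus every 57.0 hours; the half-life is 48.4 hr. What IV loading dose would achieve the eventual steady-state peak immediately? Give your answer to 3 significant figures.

941 mg

k = ln 2 / 48.4 = 0.01432 hr⁻¹
Accumulation ratio R = 1 / (1 − e^(−kτ)) = 1 / (1 − e^(−0.01432×57.0)) = 1 / (1 − 0.4421) = 1.792
Loading dose = maintenance dose × R = 525 × 1.792 ≈ 941 mg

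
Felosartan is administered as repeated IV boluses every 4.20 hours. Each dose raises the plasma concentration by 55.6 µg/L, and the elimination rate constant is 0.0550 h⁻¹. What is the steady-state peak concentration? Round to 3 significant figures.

270 µg/L

Fraction remaining after one interval: e^(−kτ) = e^(−0.05500 × 4.20) = 0.7937
R = 1 / (1 − 0.7937) = 4.848
Css,max = 55.6 × 4.848 ≈ 270 µg/L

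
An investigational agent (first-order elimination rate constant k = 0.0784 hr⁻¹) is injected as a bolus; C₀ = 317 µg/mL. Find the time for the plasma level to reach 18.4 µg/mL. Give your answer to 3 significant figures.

36.3 hours

C(t) = C₀ e^(−kt)  ⇒  t = ln(C₀/C) / k
t = ln(317/18.4) / 0.07840 = 2.847 / 0.07840 ≈ 36.3 hours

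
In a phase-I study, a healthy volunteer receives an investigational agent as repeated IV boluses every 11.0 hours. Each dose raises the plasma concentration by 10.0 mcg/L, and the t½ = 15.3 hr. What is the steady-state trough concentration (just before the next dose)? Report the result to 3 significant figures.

k = ln 2 / 15.3 = 0.04530 hr⁻¹
Fraction remaining after one interval: e^(−kτ) = e^(−0.04530 × 11.0) = 0.6075
R = 1 / (1 − 0.6075) = 2.548
Css,max = 10.0 × 2.548 = 25.48 mcg/L
Css,min = Css,max × e^(−kτ) = 25.48 × 0.6075 ≈ 15.5 mcg/L

15.5 mcg/L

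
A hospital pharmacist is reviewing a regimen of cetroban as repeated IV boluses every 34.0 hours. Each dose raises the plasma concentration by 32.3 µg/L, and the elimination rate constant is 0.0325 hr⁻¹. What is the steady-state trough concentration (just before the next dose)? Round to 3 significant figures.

Fraction remaining after one interval: e^(−kτ) = e^(−0.03250 × 34.0) = 0.3312
R = 1 / (1 − 0.3312) = 1.495
Css,max = 32.3 × 1.495 = 48.30 µg/L
Css,min = Css,max × e^(−kτ) = 48.30 × 0.3312 ≈ 16.0 µg/L

16.0 µg/L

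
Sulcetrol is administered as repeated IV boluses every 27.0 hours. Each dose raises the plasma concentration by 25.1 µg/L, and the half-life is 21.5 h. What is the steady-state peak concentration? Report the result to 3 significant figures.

k = ln 2 / 21.5 = 0.03224 h⁻¹
Fraction remaining after one interval: e^(−kτ) = e^(−0.03224 × 27.0) = 0.4188
R = 1 / (1 − 0.4188) = 1.720
Css,max = 25.1 × 1.720 ≈ 43.2 µg/L

43.2 µg/L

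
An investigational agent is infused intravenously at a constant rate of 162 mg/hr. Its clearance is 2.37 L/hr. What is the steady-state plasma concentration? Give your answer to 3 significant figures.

Css = infusion rate / CL = 162 / 2.37 ≈ 68.4 mg/L

68.4 mg/L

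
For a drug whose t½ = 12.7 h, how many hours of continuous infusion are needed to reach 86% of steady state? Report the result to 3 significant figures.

36.0 hours

k = ln 2 / 12.7 = 0.05458 h⁻¹
f = 1 − e^(−kt)  ⇒  t = −ln(1 − f) / k
t = −ln(1 − 0.86) / 0.05458 = 1.966 / 0.05458 ≈ 36.0 hours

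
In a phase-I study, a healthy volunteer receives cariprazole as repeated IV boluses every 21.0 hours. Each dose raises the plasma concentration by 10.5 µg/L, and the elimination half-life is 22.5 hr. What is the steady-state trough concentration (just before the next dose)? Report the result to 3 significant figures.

11.5 µg/L

k = ln 2 / 22.5 = 0.03081 hr⁻¹
Fraction remaining after one interval: e^(−kτ) = e^(−0.03081 × 21.0) = 0.5236
R = 1 / (1 − 0.5236) = 2.099
Css,max = 10.5 × 2.099 = 22.04 µg/L
Css,min = Css,max × e^(−kτ) = 22.04 × 0.5236 ≈ 11.5 µg/L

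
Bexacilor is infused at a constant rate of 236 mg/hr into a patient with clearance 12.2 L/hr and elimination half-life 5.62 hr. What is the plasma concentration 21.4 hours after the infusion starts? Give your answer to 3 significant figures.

18.0 mg/L

Css = rate / CL = 236 / 12.2 = 19.34 mg/L
k = ln 2 / 5.62 = 0.1233 hr⁻¹
C(t) = Css (1 − e^(−kt)) = 19.34 × (1 − e^(−2.639)) = 19.34 × 0.9286 ≈ 18.0 mg/L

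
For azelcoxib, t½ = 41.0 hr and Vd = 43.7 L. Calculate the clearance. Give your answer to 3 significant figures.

0.739 L/hr

k = ln 2 / t½ = ln 2 / 41.0 = 0.01691 hr⁻¹
CL = k · V = 0.01691 × 43.7 ≈ 0.739 L/hr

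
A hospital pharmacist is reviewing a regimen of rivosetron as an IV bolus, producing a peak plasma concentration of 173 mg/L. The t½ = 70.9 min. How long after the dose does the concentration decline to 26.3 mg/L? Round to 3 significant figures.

k = ln 2 / 70.9 = 0.009776 min⁻¹
C(t) = C₀ e^(−kt)  ⇒  t = ln(C₀/C) / k
t = ln(173/26.3) / 0.009776 = 1.884 / 0.009776 ≈ 193 minutes

193 minutes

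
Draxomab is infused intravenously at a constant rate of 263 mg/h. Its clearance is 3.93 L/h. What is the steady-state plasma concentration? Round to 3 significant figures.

Css = infusion rate / CL = 263 / 3.93 ≈ 66.9 mg/L

66.9 mg/L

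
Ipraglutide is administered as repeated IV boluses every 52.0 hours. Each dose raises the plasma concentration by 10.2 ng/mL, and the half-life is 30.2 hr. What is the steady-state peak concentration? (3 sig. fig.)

14.6 ng/mL

k = ln 2 / 30.2 = 0.02295 hr⁻¹
Fraction remaining after one interval: e^(−kτ) = e^(−0.02295 × 52.0) = 0.3032
R = 1 / (1 − 0.3032) = 1.435
Css,max = 10.2 × 1.435 ≈ 14.6 ng/mL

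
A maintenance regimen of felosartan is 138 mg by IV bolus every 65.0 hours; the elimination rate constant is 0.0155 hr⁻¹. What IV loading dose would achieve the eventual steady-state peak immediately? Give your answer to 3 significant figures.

217 mg

Accumulation ratio R = 1 / (1 − e^(−kτ)) = 1 / (1 − e^(−0.01550×65.0)) = 1 / (1 − 0.3651) = 1.575
Loading dose = maintenance dose × R = 138 × 1.575 ≈ 217 mg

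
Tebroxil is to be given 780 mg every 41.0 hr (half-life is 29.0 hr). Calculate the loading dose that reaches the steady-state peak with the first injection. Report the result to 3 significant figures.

k = ln 2 / 29.0 = 0.02390 hr⁻¹
Accumulation ratio R = 1 / (1 − e^(−kτ)) = 1 / (1 − e^(−0.02390×41.0)) = 1 / (1 − 0.3753) = 1.601
Loading dose = maintenance dose × R = 780 × 1.601 ≈ 1250 mg

1250 mg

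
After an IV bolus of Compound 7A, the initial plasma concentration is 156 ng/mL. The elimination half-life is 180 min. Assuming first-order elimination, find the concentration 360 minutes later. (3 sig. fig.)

k = ln 2 / 180 = 0.003851 min⁻¹
360 min is 2.000 half-lives, so C = 156 × (1/2)^2.000 = 156 × 0.2500 ≈ 39.0 ng/mL

39.0 ng/mL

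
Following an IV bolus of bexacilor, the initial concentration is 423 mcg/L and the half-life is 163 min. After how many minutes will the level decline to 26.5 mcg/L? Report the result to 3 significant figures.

651 minutes

k = ln 2 / 163 = 0.004252 min⁻¹
C(t) = C₀ e^(−kt)  ⇒  t = ln(C₀/C) / k
t = ln(423/26.5) / 0.004252 = 2.770 / 0.004252 ≈ 651 minutes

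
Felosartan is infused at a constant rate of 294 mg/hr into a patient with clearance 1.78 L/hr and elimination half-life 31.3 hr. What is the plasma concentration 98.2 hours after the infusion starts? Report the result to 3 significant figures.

Css = rate / CL = 294 / 1.78 = 165.2 mg/L
k = ln 2 / 31.3 = 0.02215 hr⁻¹
C(t) = Css (1 − e^(−kt)) = 165.2 × (1 − e^(−2.175)) = 165.2 × 0.8864 ≈ 146 mg/L

146 mg/L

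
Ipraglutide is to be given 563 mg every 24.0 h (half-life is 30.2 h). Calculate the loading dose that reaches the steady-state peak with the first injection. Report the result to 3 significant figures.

k = ln 2 / 30.2 = 0.02295 h⁻¹
Accumulation ratio R = 1 / (1 − e^(−kτ)) = 1 / (1 − e^(−0.02295×24.0)) = 1 / (1 − 0.5765) = 2.361
Loading dose = maintenance dose × R = 563 × 2.361 ≈ 1330 mg

1330 mg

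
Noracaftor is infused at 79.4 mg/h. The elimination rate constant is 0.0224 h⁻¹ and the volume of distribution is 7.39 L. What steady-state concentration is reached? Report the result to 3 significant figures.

480 µg/mL

CL = k · V = 0.0224 × 7.39 = 0.1655 L/h
Css = rate / CL = 79.4 / 0.1655 ≈ 480 µg/mL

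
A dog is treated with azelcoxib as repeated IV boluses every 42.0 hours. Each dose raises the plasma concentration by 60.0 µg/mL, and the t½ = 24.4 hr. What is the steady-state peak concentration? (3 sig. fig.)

86.1 µg/mL

k = ln 2 / 24.4 = 0.02841 hr⁻¹
Fraction remaining after one interval: e^(−kτ) = e^(−0.02841 × 42.0) = 0.3033
R = 1 / (1 − 0.3033) = 1.435
Css,max = 60.0 × 1.435 ≈ 86.1 µg/mL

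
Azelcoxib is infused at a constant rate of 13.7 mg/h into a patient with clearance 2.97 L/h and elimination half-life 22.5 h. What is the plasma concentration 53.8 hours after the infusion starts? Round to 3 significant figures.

3.73 mg/L

Css = rate / CL = 13.7 / 2.97 = 4.613 mg/L
k = ln 2 / 22.5 = 0.03081 h⁻¹
C(t) = Css (1 − e^(−kt)) = 4.613 × (1 − e^(−1.657)) = 4.613 × 0.8094 ≈ 3.73 mg/L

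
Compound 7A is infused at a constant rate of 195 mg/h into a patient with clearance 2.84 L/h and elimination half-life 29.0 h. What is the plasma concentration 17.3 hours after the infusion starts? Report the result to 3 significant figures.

Css = rate / CL = 195 / 2.84 = 68.66 µg/mL
k = ln 2 / 29.0 = 0.02390 h⁻¹
C(t) = Css (1 − e^(−kt)) = 68.66 × (1 − e^(−0.4135)) = 68.66 × 0.3387 ≈ 23.3 µg/mL

23.3 µg/mL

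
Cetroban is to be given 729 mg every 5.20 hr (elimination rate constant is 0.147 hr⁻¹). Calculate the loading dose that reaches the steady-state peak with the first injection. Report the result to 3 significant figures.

1360 mg

Accumulation ratio R = 1 / (1 − e^(−kτ)) = 1 / (1 − e^(−0.1470×5.20)) = 1 / (1 − 0.4656) = 1.871
Loading dose = maintenance dose × R = 729 × 1.871 ≈ 1360 mg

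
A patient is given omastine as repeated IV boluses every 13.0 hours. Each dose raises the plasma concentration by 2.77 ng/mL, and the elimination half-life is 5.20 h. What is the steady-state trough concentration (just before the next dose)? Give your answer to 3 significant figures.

0.595 ng/mL

k = ln 2 / 5.20 = 0.1333 h⁻¹
Fraction remaining after one interval: e^(−kτ) = e^(−0.1333 × 13.0) = 0.1768
R = 1 / (1 − 0.1768) = 1.215
Css,max = 2.77 × 1.215 = 3.365 ng/mL
Css,min = Css,max × e^(−kτ) = 3.365 × 0.1768 ≈ 0.595 ng/mL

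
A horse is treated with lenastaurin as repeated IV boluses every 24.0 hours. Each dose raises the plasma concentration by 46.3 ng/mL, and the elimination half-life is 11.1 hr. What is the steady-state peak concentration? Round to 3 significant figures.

k = ln 2 / 11.1 = 0.06245 hr⁻¹
Fraction remaining after one interval: e^(−kτ) = e^(−0.06245 × 24.0) = 0.2234
R = 1 / (1 − 0.2234) = 1.288
Css,max = 46.3 × 1.288 ≈ 59.6 ng/mL

59.6 ng/mL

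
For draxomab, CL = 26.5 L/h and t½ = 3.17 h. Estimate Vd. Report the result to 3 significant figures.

k = ln 2 / t½ = ln 2 / 3.17 = 0.2187 h⁻¹
V = CL / k = 26.5 / 0.2187 ≈ 121 L

121 L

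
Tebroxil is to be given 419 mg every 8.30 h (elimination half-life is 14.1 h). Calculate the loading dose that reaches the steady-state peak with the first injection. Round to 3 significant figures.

1250 mg

k = ln 2 / 14.1 = 0.04916 h⁻¹
Accumulation ratio R = 1 / (1 − e^(−kτ)) = 1 / (1 − e^(−0.04916×8.30)) = 1 / (1 − 0.6650) = 2.985
Loading dose = maintenance dose × R = 419 × 2.985 ≈ 1250 mg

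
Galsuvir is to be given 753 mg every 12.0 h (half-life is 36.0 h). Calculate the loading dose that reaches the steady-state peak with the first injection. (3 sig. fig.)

3650 mg

k = ln 2 / 36.0 = 0.01925 h⁻¹
Accumulation ratio R = 1 / (1 − e^(−kτ)) = 1 / (1 − e^(−0.01925×12.0)) = 1 / (1 − 0.7937) = 4.847
Loading dose = maintenance dose × R = 753 × 4.847 ≈ 3650 mg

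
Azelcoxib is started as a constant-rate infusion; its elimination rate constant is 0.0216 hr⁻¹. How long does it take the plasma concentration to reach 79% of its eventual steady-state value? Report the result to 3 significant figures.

72.3 hours

f = 1 − e^(−kt)  ⇒  t = −ln(1 − f) / k
t = −ln(1 − 0.79) / 0.02160 = 1.561 / 0.02160 ≈ 72.3 hours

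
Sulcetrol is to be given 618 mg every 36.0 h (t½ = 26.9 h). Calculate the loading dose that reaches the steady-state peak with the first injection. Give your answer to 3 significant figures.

1020 mg

k = ln 2 / 26.9 = 0.02577 h⁻¹
Accumulation ratio R = 1 / (1 − e^(−kτ)) = 1 / (1 − e^(−0.02577×36.0)) = 1 / (1 − 0.3955) = 1.654
Loading dose = maintenance dose × R = 618 × 1.654 ≈ 1020 mg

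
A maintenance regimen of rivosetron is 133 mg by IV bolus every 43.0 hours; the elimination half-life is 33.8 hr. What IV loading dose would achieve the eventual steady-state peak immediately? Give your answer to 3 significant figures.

227 mg

k = ln 2 / 33.8 = 0.02051 hr⁻¹
Accumulation ratio R = 1 / (1 − e^(−kτ)) = 1 / (1 − e^(−0.02051×43.0)) = 1 / (1 − 0.4140) = 1.707
Loading dose = maintenance dose × R = 133 × 1.707 ≈ 227 mg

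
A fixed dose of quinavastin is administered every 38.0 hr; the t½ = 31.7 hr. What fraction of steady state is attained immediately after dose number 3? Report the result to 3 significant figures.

0.917

k = ln 2 / 31.7 = 0.02187 hr⁻¹
f_n = 1 − e^(−nkτ) = 1 − e^(−3 × 0.02187 × 38.0) = 1 − e^(−2.493) = 1 − 0.08269 ≈ 0.917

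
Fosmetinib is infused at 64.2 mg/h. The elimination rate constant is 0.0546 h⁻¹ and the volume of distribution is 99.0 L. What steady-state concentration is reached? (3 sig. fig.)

11.9 µg/mL

CL = k · V = 0.0546 × 99.0 = 5.405 L/h
Css = rate / CL = 64.2 / 5.405 ≈ 11.9 µg/mL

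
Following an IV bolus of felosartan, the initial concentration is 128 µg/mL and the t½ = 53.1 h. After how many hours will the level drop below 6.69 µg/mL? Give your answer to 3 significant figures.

k = ln 2 / 53.1 = 0.01305 h⁻¹
C(t) = C₀ e^(−kt)  ⇒  t = ln(C₀/C) / k
t = ln(128/6.69) / 0.01305 = 2.951 / 0.01305 ≈ 226 hours

226 hours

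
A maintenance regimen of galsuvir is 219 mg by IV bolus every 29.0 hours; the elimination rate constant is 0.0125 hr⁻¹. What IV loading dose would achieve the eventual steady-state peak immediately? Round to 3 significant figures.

720 mg

Accumulation ratio R = 1 / (1 − e^(−kτ)) = 1 / (1 − e^(−0.01250×29.0)) = 1 / (1 − 0.6959) = 3.289
Loading dose = maintenance dose × R = 219 × 3.289 ≈ 720 mg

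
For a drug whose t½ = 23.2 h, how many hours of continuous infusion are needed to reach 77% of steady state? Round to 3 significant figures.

49.2 hours

k = ln 2 / 23.2 = 0.02988 h⁻¹
f = 1 − e^(−kt)  ⇒  t = −ln(1 − f) / k
t = −ln(1 − 0.77) / 0.02988 = 1.470 / 0.02988 ≈ 49.2 hours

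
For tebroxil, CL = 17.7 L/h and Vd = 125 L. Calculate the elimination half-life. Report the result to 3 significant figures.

4.90 hours

k = CL / V = 17.7 / 125 = 0.1416 h⁻¹
t½ = ln 2 / k = ln 2 / 0.1416 ≈ 4.90 hours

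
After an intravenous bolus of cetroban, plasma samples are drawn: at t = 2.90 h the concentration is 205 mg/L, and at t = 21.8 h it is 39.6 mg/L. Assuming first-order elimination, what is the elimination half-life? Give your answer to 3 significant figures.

k = ln(C₁/C₂) / (t₂ − t₁) = ln(205/39.6) / (21.8 − 2.90)
  = 1.644 / 18.90 = 0.08699 h⁻¹
t½ = ln 2 / k = ln 2 / 0.08699 ≈ 7.97 hours

7.97 hours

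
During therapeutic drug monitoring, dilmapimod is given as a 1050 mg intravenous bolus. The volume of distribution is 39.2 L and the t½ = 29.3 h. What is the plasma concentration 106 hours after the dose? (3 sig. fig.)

2.18 mg/L

C₀ = dose / V = 1050 / 39.2 = 26.79 mg/L
k = ln 2 / 29.3 = 0.02366 h⁻¹
C(t) = C₀ e^(−kt) = 26.79 × e^(−0.02366 × 106) = 26.79 × e^(−2.508) = 26.79 × 0.08146 ≈ 2.18 mg/L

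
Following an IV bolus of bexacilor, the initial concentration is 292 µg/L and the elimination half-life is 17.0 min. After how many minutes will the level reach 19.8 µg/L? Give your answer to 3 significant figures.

k = ln 2 / 17.0 = 0.04077 min⁻¹
C(t) = C₀ e^(−kt)  ⇒  t = ln(C₀/C) / k
t = ln(292/19.8) / 0.04077 = 2.691 / 0.04077 ≈ 66.0 minutes

66.0 minutes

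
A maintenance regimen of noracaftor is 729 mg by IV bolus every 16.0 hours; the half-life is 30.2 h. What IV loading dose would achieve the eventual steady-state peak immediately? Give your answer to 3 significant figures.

k = ln 2 / 30.2 = 0.02295 h⁻¹
Accumulation ratio R = 1 / (1 − e^(−kτ)) = 1 / (1 − e^(−0.02295×16.0)) = 1 / (1 − 0.6927) = 3.254
Loading dose = maintenance dose × R = 729 × 3.254 ≈ 2370 mg

2370 mg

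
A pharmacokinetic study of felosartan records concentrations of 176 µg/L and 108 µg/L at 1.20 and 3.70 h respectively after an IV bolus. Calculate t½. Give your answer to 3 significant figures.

k = ln(C₁/C₂) / (t₂ − t₁) = ln(176/108) / (3.70 − 1.20)
  = 0.4884 / 2.500 = 0.1953 h⁻¹
t½ = ln 2 / k = ln 2 / 0.1953 ≈ 3.55 hours

3.55 hours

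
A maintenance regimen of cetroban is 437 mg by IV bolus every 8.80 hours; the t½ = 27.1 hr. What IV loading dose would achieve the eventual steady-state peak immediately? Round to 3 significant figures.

2170 mg

k = ln 2 / 27.1 = 0.02558 hr⁻¹
Accumulation ratio R = 1 / (1 − e^(−kτ)) = 1 / (1 − e^(−0.02558×8.80)) = 1 / (1 − 0.7985) = 4.962
Loading dose = maintenance dose × R = 437 × 4.962 ≈ 2170 mg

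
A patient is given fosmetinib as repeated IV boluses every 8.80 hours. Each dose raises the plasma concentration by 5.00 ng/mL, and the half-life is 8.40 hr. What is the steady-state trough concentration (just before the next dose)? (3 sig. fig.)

k = ln 2 / 8.40 = 0.08252 hr⁻¹
Fraction remaining after one interval: e^(−kτ) = e^(−0.08252 × 8.80) = 0.4838
R = 1 / (1 − 0.4838) = 1.937
Css,max = 5.00 × 1.937 = 9.686 ng/mL
Css,min = Css,max × e^(−kτ) = 9.686 × 0.4838 ≈ 4.69 ng/mL

4.69 ng/mL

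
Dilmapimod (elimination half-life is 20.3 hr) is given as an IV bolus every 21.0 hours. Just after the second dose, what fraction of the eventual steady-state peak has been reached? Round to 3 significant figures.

k = ln 2 / 20.3 = 0.03415 hr⁻¹
f_n = 1 − e^(−nkτ) = 1 − e^(−2 × 0.03415 × 21.0) = 1 − e^(−1.434) = 1 − 0.2383 ≈ 0.762

0.762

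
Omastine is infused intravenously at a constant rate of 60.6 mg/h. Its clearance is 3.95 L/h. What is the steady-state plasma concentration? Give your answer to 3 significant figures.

15.3 mg/L

Css = infusion rate / CL = 60.6 / 3.95 ≈ 15.3 mg/L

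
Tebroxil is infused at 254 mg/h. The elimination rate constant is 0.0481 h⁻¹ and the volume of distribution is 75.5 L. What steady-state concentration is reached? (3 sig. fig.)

69.9 µg/mL

CL = k · V = 0.0481 × 75.5 = 3.632 L/h
Css = rate / CL = 254 / 3.632 ≈ 69.9 µg/mL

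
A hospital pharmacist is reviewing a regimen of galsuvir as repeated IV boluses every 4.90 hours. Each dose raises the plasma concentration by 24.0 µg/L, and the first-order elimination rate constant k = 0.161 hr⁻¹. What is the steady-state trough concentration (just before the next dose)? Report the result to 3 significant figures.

Fraction remaining after one interval: e^(−kτ) = e^(−0.1610 × 4.90) = 0.4543
R = 1 / (1 − 0.4543) = 1.833
Css,max = 24.0 × 1.833 = 43.98 µg/L
Css,min = Css,max × e^(−kτ) = 43.98 × 0.4543 ≈ 20.0 µg/L

20.0 µg/L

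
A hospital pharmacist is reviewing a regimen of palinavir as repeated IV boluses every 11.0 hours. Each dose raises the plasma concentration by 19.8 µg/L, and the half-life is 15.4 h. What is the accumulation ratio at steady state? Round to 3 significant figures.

k = ln 2 / 15.4 = 0.04501 h⁻¹
Fraction remaining after one interval: e^(−kτ) = e^(−0.04501 × 11.0) = 0.6095
R = 1 / (1 − 0.6095) = 1 / 0.3905 ≈ 2.56

2.56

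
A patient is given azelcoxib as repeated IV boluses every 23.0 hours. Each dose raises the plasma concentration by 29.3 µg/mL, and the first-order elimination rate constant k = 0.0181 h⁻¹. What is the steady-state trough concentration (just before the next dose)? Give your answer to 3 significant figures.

56.7 µg/mL

Fraction remaining after one interval: e^(−kτ) = e^(−0.01810 × 23.0) = 0.6595
R = 1 / (1 − 0.6595) = 2.937
Css,max = 29.3 × 2.937 = 86.05 µg/mL
Css,min = Css,max × e^(−kτ) = 86.05 × 0.6595 ≈ 56.7 µg/mL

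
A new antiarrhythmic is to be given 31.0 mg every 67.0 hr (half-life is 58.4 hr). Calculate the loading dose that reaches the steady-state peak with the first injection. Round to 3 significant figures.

56.5 mg

k = ln 2 / 58.4 = 0.01187 hr⁻¹
Accumulation ratio R = 1 / (1 − e^(−kτ)) = 1 / (1 − e^(−0.01187×67.0)) = 1 / (1 − 0.4515) = 1.823
Loading dose = maintenance dose × R = 31.0 × 1.823 ≈ 56.5 mg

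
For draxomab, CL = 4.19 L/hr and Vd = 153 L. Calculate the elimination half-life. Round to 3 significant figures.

25.3 hours

k = CL / V = 4.19 / 153 = 0.02739 hr⁻¹
t½ = ln 2 / k = ln 2 / 0.02739 ≈ 25.3 hours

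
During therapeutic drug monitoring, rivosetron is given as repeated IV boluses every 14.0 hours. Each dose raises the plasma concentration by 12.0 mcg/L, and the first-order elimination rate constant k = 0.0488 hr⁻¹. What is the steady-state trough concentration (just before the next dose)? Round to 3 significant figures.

12.2 mcg/L

Fraction remaining after one interval: e^(−kτ) = e^(−0.04880 × 14.0) = 0.5050
R = 1 / (1 − 0.5050) = 2.020
Css,max = 12.0 × 2.020 = 24.24 mcg/L
Css,min = Css,max × e^(−kτ) = 24.24 × 0.5050 ≈ 12.2 mcg/L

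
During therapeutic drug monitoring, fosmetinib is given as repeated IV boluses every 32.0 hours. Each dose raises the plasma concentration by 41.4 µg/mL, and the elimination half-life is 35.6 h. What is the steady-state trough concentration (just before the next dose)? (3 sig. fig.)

k = ln 2 / 35.6 = 0.01947 h⁻¹
Fraction remaining after one interval: e^(−kτ) = e^(−0.01947 × 32.0) = 0.5363
R = 1 / (1 − 0.5363) = 2.157
Css,max = 41.4 × 2.157 = 89.28 µg/mL
Css,min = Css,max × e^(−kτ) = 89.28 × 0.5363 ≈ 47.9 µg/mL

47.9 µg/mL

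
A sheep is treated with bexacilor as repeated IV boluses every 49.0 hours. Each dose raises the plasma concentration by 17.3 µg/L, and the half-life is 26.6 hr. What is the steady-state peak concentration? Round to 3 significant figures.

k = ln 2 / 26.6 = 0.02606 hr⁻¹
Fraction remaining after one interval: e^(−kτ) = e^(−0.02606 × 49.0) = 0.2789
R = 1 / (1 − 0.2789) = 1.387
Css,max = 17.3 × 1.387 ≈ 24.0 µg/L

24.0 µg/L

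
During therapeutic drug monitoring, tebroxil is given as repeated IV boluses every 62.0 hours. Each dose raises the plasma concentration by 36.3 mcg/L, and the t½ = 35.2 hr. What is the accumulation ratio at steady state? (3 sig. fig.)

k = ln 2 / 35.2 = 0.01969 hr⁻¹
Fraction remaining after one interval: e^(−kτ) = e^(−0.01969 × 62.0) = 0.2950
R = 1 / (1 − 0.2950) = 1 / 0.7050 ≈ 1.42

1.42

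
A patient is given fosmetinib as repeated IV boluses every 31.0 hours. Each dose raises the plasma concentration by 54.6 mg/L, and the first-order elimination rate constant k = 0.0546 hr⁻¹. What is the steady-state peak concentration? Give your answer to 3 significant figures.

66.9 mg/L

Fraction remaining after one interval: e^(−kτ) = e^(−0.05460 × 31.0) = 0.1840
R = 1 / (1 − 0.1840) = 1.226
Css,max = 54.6 × 1.226 ≈ 66.9 mg/L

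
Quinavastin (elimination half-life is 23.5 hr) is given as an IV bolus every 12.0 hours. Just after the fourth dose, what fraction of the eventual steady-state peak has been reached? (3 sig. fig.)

0.757

k = ln 2 / 23.5 = 0.02950 hr⁻¹
f_n = 1 − e^(−nkτ) = 1 − e^(−4 × 0.02950 × 12.0) = 1 − e^(−1.416) = 1 − 0.2427 ≈ 0.757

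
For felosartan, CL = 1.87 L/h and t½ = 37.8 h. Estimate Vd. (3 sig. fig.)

k = ln 2 / t½ = ln 2 / 37.8 = 0.01834 h⁻¹
V = CL / k = 1.87 / 0.01834 ≈ 102 L

102 L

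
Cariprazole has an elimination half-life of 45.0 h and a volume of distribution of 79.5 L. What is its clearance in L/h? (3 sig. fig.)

k = ln 2 / t½ = ln 2 / 45.0 = 0.01540 h⁻¹
CL = k · V = 0.01540 × 79.5 ≈ 1.22 L/h

1.22 L/h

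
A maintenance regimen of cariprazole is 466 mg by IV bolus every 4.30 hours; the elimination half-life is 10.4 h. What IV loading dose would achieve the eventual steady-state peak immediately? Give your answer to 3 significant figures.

1870 mg

k = ln 2 / 10.4 = 0.06665 h⁻¹
Accumulation ratio R = 1 / (1 − e^(−kτ)) = 1 / (1 − e^(−0.06665×4.30)) = 1 / (1 − 0.7508) = 4.013
Loading dose = maintenance dose × R = 466 × 4.013 ≈ 1870 mg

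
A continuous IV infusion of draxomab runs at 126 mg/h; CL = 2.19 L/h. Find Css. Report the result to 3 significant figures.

Css = infusion rate / CL = 126 / 2.19 ≈ 57.5 mg/L

57.5 mg/L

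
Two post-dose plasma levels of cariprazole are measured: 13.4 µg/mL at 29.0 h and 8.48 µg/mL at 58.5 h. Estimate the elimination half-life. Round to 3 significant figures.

k = ln(C₁/C₂) / (t₂ − t₁) = ln(13.4/8.48) / (58.5 − 29.0)
  = 0.4575 / 29.50 = 0.01551 h⁻¹
t½ = ln 2 / k = ln 2 / 0.01551 ≈ 44.7 hours

44.7 hours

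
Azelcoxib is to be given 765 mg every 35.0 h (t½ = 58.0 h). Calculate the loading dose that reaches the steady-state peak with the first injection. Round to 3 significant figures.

2240 mg

k = ln 2 / 58.0 = 0.01195 h⁻¹
Accumulation ratio R = 1 / (1 − e^(−kτ)) = 1 / (1 − e^(−0.01195×35.0)) = 1 / (1 − 0.6582) = 2.926
Loading dose = maintenance dose × R = 765 × 2.926 ≈ 2240 mg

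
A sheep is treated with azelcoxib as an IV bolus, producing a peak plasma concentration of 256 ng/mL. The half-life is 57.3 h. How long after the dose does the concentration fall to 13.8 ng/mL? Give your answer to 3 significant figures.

241 hours

k = ln 2 / 57.3 = 0.01210 h⁻¹
C(t) = C₀ e^(−kt)  ⇒  t = ln(C₀/C) / k
t = ln(256/13.8) / 0.01210 = 2.921 / 0.01210 ≈ 241 hours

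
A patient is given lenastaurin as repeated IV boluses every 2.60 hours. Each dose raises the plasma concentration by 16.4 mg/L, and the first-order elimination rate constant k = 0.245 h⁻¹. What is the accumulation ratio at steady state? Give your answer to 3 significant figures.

2.12

Fraction remaining after one interval: e^(−kτ) = e^(−0.2450 × 2.60) = 0.5289
R = 1 / (1 − 0.5289) = 1 / 0.4711 ≈ 2.12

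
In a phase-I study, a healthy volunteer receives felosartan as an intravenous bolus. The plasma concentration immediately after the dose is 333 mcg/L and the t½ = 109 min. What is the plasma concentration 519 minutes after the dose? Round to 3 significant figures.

12.3 mcg/L

k = ln 2 / 109 = 0.006359 min⁻¹
C(t) = C₀ e^(−kt) = 333 × e^(−0.006359 × 519) = 333 × e^(−3.300) = 333 × 0.03687 ≈ 12.3 mcg/L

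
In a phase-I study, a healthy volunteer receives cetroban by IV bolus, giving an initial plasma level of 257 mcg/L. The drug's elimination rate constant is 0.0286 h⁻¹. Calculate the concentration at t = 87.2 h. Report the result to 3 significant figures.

C(t) = C₀ e^(−kt) = 257 × e^(−0.02860 × 87.2) = 257 × e^(−2.494) = 257 × 0.08259 ≈ 21.2 mcg/L

21.2 mcg/L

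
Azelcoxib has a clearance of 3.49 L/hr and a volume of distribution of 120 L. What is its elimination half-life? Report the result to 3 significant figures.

23.8 hours

k = CL / V = 3.49 / 120 = 0.02908 hr⁻¹
t½ = ln 2 / k = ln 2 / 0.02908 ≈ 23.8 hours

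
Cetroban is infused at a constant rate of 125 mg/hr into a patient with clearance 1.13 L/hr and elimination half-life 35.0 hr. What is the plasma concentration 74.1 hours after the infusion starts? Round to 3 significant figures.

Css = rate / CL = 125 / 1.13 = 110.6 µg/mL
k = ln 2 / 35.0 = 0.01980 hr⁻¹
C(t) = Css (1 − e^(−kt)) = 110.6 × (1 − e^(−1.467)) = 110.6 × 0.7695 ≈ 85.1 µg/mL

85.1 µg/mL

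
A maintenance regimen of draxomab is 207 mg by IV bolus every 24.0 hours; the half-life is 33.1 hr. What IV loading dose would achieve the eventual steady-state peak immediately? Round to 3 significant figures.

k = ln 2 / 33.1 = 0.02094 hr⁻¹
Accumulation ratio R = 1 / (1 − e^(−kτ)) = 1 / (1 − e^(−0.02094×24.0)) = 1 / (1 − 0.6050) = 2.531
Loading dose = maintenance dose × R = 207 × 2.531 ≈ 524 mg

524 mg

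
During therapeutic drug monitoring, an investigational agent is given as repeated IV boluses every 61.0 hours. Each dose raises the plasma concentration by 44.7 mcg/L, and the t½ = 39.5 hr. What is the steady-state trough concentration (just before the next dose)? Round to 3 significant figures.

23.3 mcg/L

k = ln 2 / 39.5 = 0.01755 hr⁻¹
Fraction remaining after one interval: e^(−kτ) = e^(−0.01755 × 61.0) = 0.3429
R = 1 / (1 − 0.3429) = 1.522
Css,max = 44.7 × 1.522 = 68.02 mcg/L
Css,min = Css,max × e^(−kτ) = 68.02 × 0.3429 ≈ 23.3 mcg/L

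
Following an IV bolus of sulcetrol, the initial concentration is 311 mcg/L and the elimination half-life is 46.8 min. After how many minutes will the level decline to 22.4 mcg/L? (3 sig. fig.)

178 minutes

k = ln 2 / 46.8 = 0.01481 min⁻¹
C(t) = C₀ e^(−kt)  ⇒  t = ln(C₀/C) / k
t = ln(311/22.4) / 0.01481 = 2.631 / 0.01481 ≈ 178 minutes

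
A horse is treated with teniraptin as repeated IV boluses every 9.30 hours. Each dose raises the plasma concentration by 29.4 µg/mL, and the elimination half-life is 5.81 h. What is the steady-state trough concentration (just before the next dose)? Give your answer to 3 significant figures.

14.5 µg/mL

k = ln 2 / 5.81 = 0.1193 h⁻¹
Fraction remaining after one interval: e^(−kτ) = e^(−0.1193 × 9.30) = 0.3297
R = 1 / (1 − 0.3297) = 1.492
Css,max = 29.4 × 1.492 = 43.86 µg/mL
Css,min = Css,max × e^(−kτ) = 43.86 × 0.3297 ≈ 14.5 µg/mL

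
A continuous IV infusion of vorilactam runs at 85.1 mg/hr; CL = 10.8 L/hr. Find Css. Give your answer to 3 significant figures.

Css = infusion rate / CL = 85.1 / 10.8 ≈ 7.88 µg/mL

7.88 µg/mL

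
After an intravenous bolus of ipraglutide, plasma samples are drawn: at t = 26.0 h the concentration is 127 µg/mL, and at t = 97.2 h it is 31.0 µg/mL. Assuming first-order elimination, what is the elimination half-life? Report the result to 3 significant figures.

35.0 hours

k = ln(C₁/C₂) / (t₂ − t₁) = ln(127/31.0) / (97.2 − 26.0)
  = 1.410 / 71.20 = 0.01981 h⁻¹
t½ = ln 2 / k = ln 2 / 0.01981 ≈ 35.0 hours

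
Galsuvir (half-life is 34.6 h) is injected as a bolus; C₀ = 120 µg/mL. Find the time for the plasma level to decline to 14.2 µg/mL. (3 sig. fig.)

k = ln 2 / 34.6 = 0.02003 h⁻¹
C(t) = C₀ e^(−kt)  ⇒  t = ln(C₀/C) / k
t = ln(120/14.2) / 0.02003 = 2.134 / 0.02003 ≈ 107 hours

107 hours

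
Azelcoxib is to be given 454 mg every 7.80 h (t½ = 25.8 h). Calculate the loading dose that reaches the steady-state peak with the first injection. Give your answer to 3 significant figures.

k = ln 2 / 25.8 = 0.02687 h⁻¹
Accumulation ratio R = 1 / (1 − e^(−kτ)) = 1 / (1 − e^(−0.02687×7.80)) = 1 / (1 − 0.8109) = 5.289
Loading dose = maintenance dose × R = 454 × 5.289 ≈ 2400 mg

2400 mg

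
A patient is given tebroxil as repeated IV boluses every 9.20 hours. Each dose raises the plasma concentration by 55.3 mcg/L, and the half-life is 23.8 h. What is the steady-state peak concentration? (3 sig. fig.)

k = ln 2 / 23.8 = 0.02912 h⁻¹
Fraction remaining after one interval: e^(−kτ) = e^(−0.02912 × 9.20) = 0.7650
R = 1 / (1 − 0.7650) = 4.254
Css,max = 55.3 × 4.254 ≈ 235 mcg/L

235 mcg/L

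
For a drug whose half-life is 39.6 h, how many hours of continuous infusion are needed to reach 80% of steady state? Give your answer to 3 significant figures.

91.9 hours

k = ln 2 / 39.6 = 0.01750 h⁻¹
f = 1 − e^(−kt)  ⇒  t = −ln(1 − f) / k
t = −ln(1 − 0.8) / 0.01750 = 1.609 / 0.01750 ≈ 91.9 hours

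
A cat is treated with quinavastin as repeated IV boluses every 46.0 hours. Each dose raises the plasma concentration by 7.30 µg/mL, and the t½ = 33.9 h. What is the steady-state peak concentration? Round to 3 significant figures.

k = ln 2 / 33.9 = 0.02045 h⁻¹
Fraction remaining after one interval: e^(−kτ) = e^(−0.02045 × 46.0) = 0.3904
R = 1 / (1 − 0.3904) = 1.640
Css,max = 7.30 × 1.640 ≈ 12.0 µg/mL

12.0 µg/mL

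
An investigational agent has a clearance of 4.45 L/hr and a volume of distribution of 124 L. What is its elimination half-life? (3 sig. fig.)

19.3 hours

k = CL / V = 4.45 / 124 = 0.03589 hr⁻¹
t½ = ln 2 / k = ln 2 / 0.03589 ≈ 19.3 hours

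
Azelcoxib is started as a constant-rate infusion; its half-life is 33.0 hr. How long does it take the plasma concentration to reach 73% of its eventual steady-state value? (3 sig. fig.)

62.3 hours

k = ln 2 / 33.0 = 0.02100 hr⁻¹
f = 1 − e^(−kt)  ⇒  t = −ln(1 − f) / k
t = −ln(1 − 0.73) / 0.02100 = 1.309 / 0.02100 ≈ 62.3 hours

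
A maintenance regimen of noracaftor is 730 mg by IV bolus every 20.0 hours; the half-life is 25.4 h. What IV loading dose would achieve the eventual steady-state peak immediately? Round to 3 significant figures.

1740 mg

k = ln 2 / 25.4 = 0.02729 h⁻¹
Accumulation ratio R = 1 / (1 − e^(−kτ)) = 1 / (1 − e^(−0.02729×20.0)) = 1 / (1 − 0.5794) = 2.377
Loading dose = maintenance dose × R = 730 × 2.377 ≈ 1740 mg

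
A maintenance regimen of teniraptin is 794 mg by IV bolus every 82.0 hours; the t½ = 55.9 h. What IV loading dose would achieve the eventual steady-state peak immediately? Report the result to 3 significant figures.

1240 mg

k = ln 2 / 55.9 = 0.01240 h⁻¹
Accumulation ratio R = 1 / (1 − e^(−kτ)) = 1 / (1 − e^(−0.01240×82.0)) = 1 / (1 − 0.3618) = 1.567
Loading dose = maintenance dose × R = 794 × 1.567 ≈ 1240 mg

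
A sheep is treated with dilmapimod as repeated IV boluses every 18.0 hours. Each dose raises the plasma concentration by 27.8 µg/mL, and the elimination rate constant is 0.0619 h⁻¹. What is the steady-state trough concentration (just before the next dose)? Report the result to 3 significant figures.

Fraction remaining after one interval: e^(−kτ) = e^(−0.06190 × 18.0) = 0.3282
R = 1 / (1 − 0.3282) = 1.488
Css,max = 27.8 × 1.488 = 41.38 µg/mL
Css,min = Css,max × e^(−kτ) = 41.38 × 0.3282 ≈ 13.6 µg/mL

13.6 µg/mL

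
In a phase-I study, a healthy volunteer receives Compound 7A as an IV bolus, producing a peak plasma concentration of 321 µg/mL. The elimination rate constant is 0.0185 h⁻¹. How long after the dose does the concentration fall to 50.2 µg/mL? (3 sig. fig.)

C(t) = C₀ e^(−kt)  ⇒  t = ln(C₀/C) / k
t = ln(321/50.2) / 0.01850 = 1.855 / 0.01850 ≈ 100 hours

100 hours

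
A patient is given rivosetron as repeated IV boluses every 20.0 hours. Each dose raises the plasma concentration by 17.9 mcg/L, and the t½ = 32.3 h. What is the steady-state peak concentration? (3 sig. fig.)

k = ln 2 / 32.3 = 0.02146 h⁻¹
Fraction remaining after one interval: e^(−kτ) = e^(−0.02146 × 20.0) = 0.6510
R = 1 / (1 − 0.6510) = 2.866
Css,max = 17.9 × 2.866 ≈ 51.3 mcg/L

51.3 mcg/L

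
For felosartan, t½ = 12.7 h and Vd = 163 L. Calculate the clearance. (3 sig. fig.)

8.90 L/h

k = ln 2 / t½ = ln 2 / 12.7 = 0.05458 h⁻¹
CL = k · V = 0.05458 × 163 ≈ 8.90 L/h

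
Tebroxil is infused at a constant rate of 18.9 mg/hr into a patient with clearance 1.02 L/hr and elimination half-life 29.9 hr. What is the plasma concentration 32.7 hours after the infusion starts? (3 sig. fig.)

Css = rate / CL = 18.9 / 1.02 = 18.53 µg/mL
k = ln 2 / 29.9 = 0.02318 hr⁻¹
C(t) = Css (1 − e^(−kt)) = 18.53 × (1 − e^(−0.7581)) = 18.53 × 0.5314 ≈ 9.85 µg/mL

9.85 µg/mL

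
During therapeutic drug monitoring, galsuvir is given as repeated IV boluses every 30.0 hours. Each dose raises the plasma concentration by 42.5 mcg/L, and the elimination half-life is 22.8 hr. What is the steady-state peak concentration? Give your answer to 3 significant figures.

k = ln 2 / 22.8 = 0.03040 hr⁻¹
Fraction remaining after one interval: e^(−kτ) = e^(−0.03040 × 30.0) = 0.4017
R = 1 / (1 − 0.4017) = 1.671
Css,max = 42.5 × 1.671 ≈ 71.0 mcg/L

71.0 mcg/L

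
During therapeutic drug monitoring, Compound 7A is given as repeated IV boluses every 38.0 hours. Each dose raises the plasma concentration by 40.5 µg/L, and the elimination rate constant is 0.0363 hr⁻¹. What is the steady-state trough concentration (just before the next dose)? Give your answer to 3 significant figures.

13.6 µg/L

Fraction remaining after one interval: e^(−kτ) = e^(−0.03630 × 38.0) = 0.2517
R = 1 / (1 − 0.2517) = 1.336
Css,max = 40.5 × 1.336 = 54.12 µg/L
Css,min = Css,max × e^(−kτ) = 54.12 × 0.2517 ≈ 13.6 µg/L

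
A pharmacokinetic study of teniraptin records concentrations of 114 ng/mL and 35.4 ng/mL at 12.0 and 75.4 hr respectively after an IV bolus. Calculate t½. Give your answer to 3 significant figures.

k = ln(C₁/C₂) / (t₂ − t₁) = ln(114/35.4) / (75.4 − 12.0)
  = 1.169 / 63.40 = 0.01845 hr⁻¹
t½ = ln 2 / k = ln 2 / 0.01845 ≈ 37.6 hours

37.6 hours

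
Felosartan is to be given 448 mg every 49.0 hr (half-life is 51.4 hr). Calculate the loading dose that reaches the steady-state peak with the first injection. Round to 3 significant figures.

k = ln 2 / 51.4 = 0.01349 hr⁻¹
Accumulation ratio R = 1 / (1 − e^(−kτ)) = 1 / (1 − e^(−0.01349×49.0)) = 1 / (1 − 0.5164) = 2.068
Loading dose = maintenance dose × R = 448 × 2.068 ≈ 926 mg

926 mg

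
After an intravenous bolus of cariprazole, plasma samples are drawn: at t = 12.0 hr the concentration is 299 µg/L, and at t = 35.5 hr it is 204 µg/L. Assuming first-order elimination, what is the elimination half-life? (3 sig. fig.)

42.6 hours

k = ln(C₁/C₂) / (t₂ − t₁) = ln(299/204) / (35.5 − 12.0)
  = 0.3823 / 23.50 = 0.01627 hr⁻¹
t½ = ln 2 / k = ln 2 / 0.01627 ≈ 42.6 hours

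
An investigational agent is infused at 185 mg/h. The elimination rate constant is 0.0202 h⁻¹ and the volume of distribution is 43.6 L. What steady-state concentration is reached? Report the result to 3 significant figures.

CL = k · V = 0.0202 × 43.6 = 0.8807 L/h
Css = rate / CL = 185 / 0.8807 ≈ 210 µg/mL

210 µg/mL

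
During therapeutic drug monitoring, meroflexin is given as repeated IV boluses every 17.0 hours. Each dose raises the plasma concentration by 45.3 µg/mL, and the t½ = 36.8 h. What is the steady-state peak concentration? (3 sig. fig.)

165 µg/mL

k = ln 2 / 36.8 = 0.01884 h⁻¹
Fraction remaining after one interval: e^(−kτ) = e^(−0.01884 × 17.0) = 0.7260
R = 1 / (1 − 0.7260) = 3.650
Css,max = 45.3 × 3.650 ≈ 165 µg/mL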